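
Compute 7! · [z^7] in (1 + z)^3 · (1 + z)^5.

40320

The EGF product rule gives c_7 = Σ_{k_1+k_2=7} C(7; k_1,k_2) · ∏ g_i(k_i), where (1+z)^3 gives the falling factorial (3)_k; (1+z)^5 gives the falling factorial (5)_k.
g_1(k) for k = 0…7: 1, 3, 6, 6, 0, 0, 0, 0.
g_2(k) for k = 0…7: 1, 5, 20, 60, 120, 120, 0, 0.
c_7 = Σ_k C(7,k)·g_1(k)·g_2(7−k) = 21·6·120 + 35·6·120 = 15120 + 25200 = 40320.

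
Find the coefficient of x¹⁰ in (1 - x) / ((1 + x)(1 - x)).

1

The denominator gives the recurrence a_n = a_(n−2) for n ≥ 2; the numerator fixes a_0 = 1, a_1 = -1.
Iterating: 1, -1, 1, -1, 1, -1, 1, -1, 1, -1, 1, so a_10 = 1.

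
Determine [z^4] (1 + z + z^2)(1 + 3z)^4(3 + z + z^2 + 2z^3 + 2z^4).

998

(1 + z + z^2) has coefficients 1,1,1 for degrees 0…2.
(1 + 3z)^4 has coefficients 1,12,54,108,81 for degrees 0…4.
Finally multiplying by (3 + z + z^2 + 2z^3 + 2z^4), the product of all factors after the first has coefficients 3,37,175,392,431 for degrees 0…4.
[z^4] = 1·431 + 1·392 + 1·175 = 998.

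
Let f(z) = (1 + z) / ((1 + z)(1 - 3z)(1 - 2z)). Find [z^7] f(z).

6305

Partial fractions give a closed form: a_n = (3)·3^n + (-2)·2^n.
At n = 7: a_7 = 6305.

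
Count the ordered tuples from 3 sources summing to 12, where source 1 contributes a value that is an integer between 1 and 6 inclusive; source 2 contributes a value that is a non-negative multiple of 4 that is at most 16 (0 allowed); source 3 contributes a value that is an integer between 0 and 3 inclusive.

6

The generating function for the choices is (x + x² + x³ + x⁴ + x⁵ + x⁶)·(1 + x⁴ + x⁸ + x¹² + x¹⁶)·(1 + x + x² + x³); the count is [x¹²].
(x + x² + x³ + x⁴ + x⁵ + x⁶) has coefficients 0,1,1,1,1,1,1 for degrees 0…6.
(1 + x⁴ + x⁸ + x¹² + x¹⁶) has coefficients 1,0,0,0,1,0,0,0,1,0,0,0,1 for degrees 0…12.
Finally multiplying by (1 + x + x² + x³), the product of all factors after the first has coefficients 1,1,1,1,1,1,1,1,1,1,1,1,1 for degrees 0…12.
[x¹²] = 1·1 + 1·1 + 1·1 + 1·1 + 1·1 + 1·1 = 6.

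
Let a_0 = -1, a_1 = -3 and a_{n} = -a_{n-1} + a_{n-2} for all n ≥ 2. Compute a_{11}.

The ordinary generating function has denominator 1 + z - z^2.
Iterating the recurrence: a_0,…,a_{11} = -1, -3, 2, -5, 7, -12, 19, -31, 50, -81, 131, -212.

-212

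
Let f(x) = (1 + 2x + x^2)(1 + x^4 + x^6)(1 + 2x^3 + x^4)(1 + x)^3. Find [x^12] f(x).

(1 + 2x + x^2) has coefficients 1,2,1 for degrees 0…2.
(1 + x^4 + x^6) has coefficients 1,0,0,0,1,0,1,0,0,0,0,0,0 for degrees 0…12.
Multiplying by (1 + 2x^3 + x^4) gives running coefficients 1,0,0,2,2,0,1,2,1,2,1,0,0 for degrees 0…12.
Finally multiplying by (1 + x)^3, the product of all factors after the first has coefficients 1,3,3,3,8,12,9,7,10,12,12,10,5 for degrees 0…12.
[x^12] = 1·5 + 2·10 + 1·12 = 37.

37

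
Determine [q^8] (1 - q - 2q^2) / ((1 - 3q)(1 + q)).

The denominator gives the recurrence a_n = 2a_(n−1) + 3a_(n−2) for n ≥ 3; the numerator fixes a_0 = 1, a_1 = 1, a_2 = 3.
Iterating: 1, 1, 3, 9, 27, 81, 243, 729, 2187, so a_8 = 2187.

2187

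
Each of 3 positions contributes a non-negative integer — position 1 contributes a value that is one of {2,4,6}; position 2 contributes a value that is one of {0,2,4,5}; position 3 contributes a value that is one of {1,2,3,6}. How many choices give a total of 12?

The generating function for the choices is (z² + z⁴ + z⁶)·(1 + z² + z⁴ + z⁵)·(z + z² + z³ + z⁶); the count is [z¹²].
(z² + z⁴ + z⁶) has coefficients 0,0,1,0,1,0,1 for degrees 0…6.
(1 + z² + z⁴ + z⁵) has coefficients 1,0,1,0,1,1,0,0,0,0,0,0,0 for degrees 0…12.
Finally multiplying by (z + z² + z³ + z⁶), the product of all factors after the first has coefficients 0,1,1,2,1,2,3,2,2,0,1,1,0 for degrees 0…12.
[z¹²] = 1·1 + 1·2 + 1·3 = 6.

6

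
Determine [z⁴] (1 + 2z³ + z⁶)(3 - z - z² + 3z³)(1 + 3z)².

(1 + 2z³ + z⁶) has coefficients 1,0,0,2,0 for degrees 0…4.
(3 - z - z² + 3z³) has coefficients 3,-1,-1,3,0 for degrees 0…4.
Finally multiplying by (1 + 3z)², the product of all factors after the first has coefficients 3,17,20,-12,9 for degrees 0…4.
[z⁴] = 1·9 + 2·17 = 43.

43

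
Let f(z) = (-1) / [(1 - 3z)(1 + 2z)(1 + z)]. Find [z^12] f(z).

Partial fractions give a closed form: a_n = (-9/20)·3^n + (-4/5)·(-2)^n + (1/4)·(-1)^n.
At n = 12: a_12 = -242425.

-242425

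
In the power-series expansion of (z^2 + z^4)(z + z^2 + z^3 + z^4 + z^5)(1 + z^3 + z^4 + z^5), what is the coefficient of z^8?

(z^2 + z^4) has coefficients 0,0,1,0,1 for degrees 0…4.
(z + z^2 + z^3 + z^4 + z^5) has coefficients 0,1,1,1,1,1,0,0,0 for degrees 0…8.
Finally multiplying by (1 + z^3 + z^4 + z^5), the product of all factors after the first has coefficients 0,1,1,1,2,3,3,3,3 for degrees 0…8.
[z^8] = 1·3 + 1·2 = 5.

5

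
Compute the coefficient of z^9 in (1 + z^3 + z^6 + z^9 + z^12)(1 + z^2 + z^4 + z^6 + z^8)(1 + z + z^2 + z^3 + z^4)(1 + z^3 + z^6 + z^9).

18

(1 + z^3 + z^6 + z^9 + z^12) has coefficients 1,0,0,1,0,0,1,0,0,1 for degrees 0…9.
(1 + z^2 + z^4 + z^6 + z^8) has coefficients 1,0,1,0,1,0,1,0,1,0 for degrees 0…9.
Multiplying by (1 + z + z^2 + z^3 + z^4) gives running coefficients 1,1,2,2,3,2,3,2,3,2 for degrees 0…9.
Finally multiplying by (1 + z^3 + z^6 + z^9), the product of all factors after the first has coefficients 1,1,2,3,4,4,6,6,7,8 for degrees 0…9.
[z^9] = 1·8 + 1·6 + 1·3 + 1·1 = 18.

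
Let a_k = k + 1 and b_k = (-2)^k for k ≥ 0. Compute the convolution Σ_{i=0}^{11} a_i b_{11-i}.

-906

This is [x^11] in the product of the two ordinary generating functions.
Σ = 1·(-2048) + 2·1024 + 3·(-512) + 4·256 + 5·(-128) + 6·64 + 7·(-32) + 8·16 + 9·(-8) + 10·4 + 11·(-2) + 12·1 = -906.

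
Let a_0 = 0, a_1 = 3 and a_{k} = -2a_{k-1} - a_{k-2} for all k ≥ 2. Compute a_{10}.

The ordinary generating function has denominator 1 + 2q + q^2.
Iterating the recurrence: a_0,…,a_{10} = 0, 3, -6, 9, -12, 15, -18, 21, -24, 27, -30.

-30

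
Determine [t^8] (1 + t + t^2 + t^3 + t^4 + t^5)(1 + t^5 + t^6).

(1 + t + t^2 + t^3 + t^4 + t^5) has coefficients 1,1,1,1,1,1 for degrees 0…5.
(1 + t^5 + t^6) has coefficients 1,0,0,0,0,1,1,0,0 for degrees 0…8.
[t^8] = 1·0 + 1·0 + 1·1 + 1·1 + 1·0 + 1·0 = 2.

2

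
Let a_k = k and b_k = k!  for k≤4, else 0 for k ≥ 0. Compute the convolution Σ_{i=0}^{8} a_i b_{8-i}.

153

The convolution is the t^8 coefficient of A(t)B(t).
Σ = 0·0 + 1·0 + 2·0 + 3·0 + 4·24 + 5·6 + 6·2 + 7·1 + 8·1 = 153.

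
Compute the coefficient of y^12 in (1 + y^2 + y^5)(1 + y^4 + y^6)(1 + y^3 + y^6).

(1 + y^2 + y^5) has coefficients 1,0,1,0,0,1 for degrees 0…5.
(1 + y^4 + y^6) has coefficients 1,0,0,0,1,0,1,0,0,0,0,0,0 for degrees 0…12.
Finally multiplying by (1 + y^3 + y^6), the product of all factors after the first has coefficients 1,0,0,1,1,0,2,1,0,1,1,0,1 for degrees 0…12.
[y^12] = 1·1 + 1·1 + 1·1 = 3.

3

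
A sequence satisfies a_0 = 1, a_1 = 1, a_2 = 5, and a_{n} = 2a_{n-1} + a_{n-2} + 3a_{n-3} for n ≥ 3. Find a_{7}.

769

The ordinary generating function has denominator 1 - 2y - y^2 - 3y^3.
Iterating the recurrence: a_0,…,a_{7} = 1, 1, 5, 14, 36, 101, 280, 769.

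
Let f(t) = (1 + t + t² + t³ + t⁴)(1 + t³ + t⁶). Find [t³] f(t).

2

(1 + t + t² + t³ + t⁴) has coefficients 1,1,1,1 for degrees 0…3.
(1 + t³ + t⁶) has coefficients 1,0,0,1 for degrees 0…3.
[t³] = 1·1 + 1·0 + 1·0 + 1·1 = 2.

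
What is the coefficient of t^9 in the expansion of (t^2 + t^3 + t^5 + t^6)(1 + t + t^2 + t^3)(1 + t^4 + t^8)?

4

(t^2 + t^3 + t^5 + t^6) has coefficients 0,0,1,1,0,1,1 for degrees 0…6.
(1 + t + t^2 + t^3) has coefficients 1,1,1,1,0,0,0,0,0,0 for degrees 0…9.
Finally multiplying by (1 + t^4 + t^8), the product of all factors after the first has coefficients 1,1,1,1,1,1,1,1,1,1 for degrees 0…9.
[t^9] = 1·1 + 1·1 + 1·1 + 1·1 = 4.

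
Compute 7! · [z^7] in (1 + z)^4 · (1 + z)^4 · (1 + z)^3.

1663200

The EGF product rule gives c_7 = Σ_{k_1+k_2+k_3=7} C(7; k_1,k_2,k_3) · ∏ g_i(k_i), where (1+z)^4 gives the falling factorial (4)_k; (1+z)^4 gives the falling factorial (4)_k; (1+z)^3 gives the falling factorial (3)_k.
g_1(k) for k = 0…7: 1, 4, 12, 24, 24, 0, 0, 0.
g_2(k) for k = 0…7: 1, 4, 12, 24, 24, 0, 0, 0.
g_3(k) for k = 0…7: 1, 3, 6, 6, 0, 0, 0, 0.
First combine the last two factors: h(k) = Σ_j C(k,j)·g_2(j)·g_3(k−j) for k = 0…7: 1, 7, 42, 210, 840, 2520, 5040, 5040.
c_7 = Σ_k C(7,k)·g_1(k)·h(7−k) = 1·1·5040 + 7·4·5040 + 21·12·2520 + 35·24·840 + 35·24·210 = 5040 + 141120 + 635040 + 705600 + 176400 = 1663200.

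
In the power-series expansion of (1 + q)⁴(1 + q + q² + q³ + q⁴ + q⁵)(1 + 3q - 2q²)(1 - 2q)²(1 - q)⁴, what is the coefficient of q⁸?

(1 + q)⁴ has coefficients 1,4,6,4,1 for degrees 0…4.
(1 + q + q² + q³ + q⁴ + q⁵) has coefficients 1,1,1,1,1,1,0,0,0 for degrees 0…8.
Multiplying by (1 + 3q - 2q²) gives running coefficients 1,4,2,2,2,2,1,-2,0 for degrees 0…8.
Multiplying by (1 - 2q)² gives running coefficients 1,0,-10,10,2,2,1,2,12 for degrees 0…8.
Finally multiplying by (1 - q)⁴, the product of all factors after the first has coefficients 1,-4,-4,46,-97,94,-45,12,4 for degrees 0…8.
[q⁸] = 1·4 + 4·12 + 6·(-45) + 4·94 + 1·(-97) = 61.

61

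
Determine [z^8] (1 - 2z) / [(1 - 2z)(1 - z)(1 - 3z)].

Partial fractions give a closed form: a_n = (-1/2)·1^n + (3/2)·3^n.
At n = 8: a_8 = 9841.

9841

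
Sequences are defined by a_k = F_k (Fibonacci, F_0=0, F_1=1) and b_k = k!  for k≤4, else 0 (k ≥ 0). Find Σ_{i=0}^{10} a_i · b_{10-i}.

401

Write out a_i and b_{10-i} for i = 0,…,10 and sum the products.
Σ = 0·0 + 1·0 + 1·0 + 2·0 + 3·0 + 5·0 + 8·24 + 13·6 + 21·2 + 34·1 + 55·1 = 401.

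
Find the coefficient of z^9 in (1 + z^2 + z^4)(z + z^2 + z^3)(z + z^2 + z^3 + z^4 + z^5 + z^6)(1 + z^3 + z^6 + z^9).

(1 + z^2 + z^4) has coefficients 1,0,1,0,1 for degrees 0…4.
(z + z^2 + z^3) has coefficients 0,1,1,1,0,0,0,0,0,0 for degrees 0…9.
Multiplying by (z + z^2 + z^3 + z^4 + z^5 + z^6) gives running coefficients 0,0,1,2,3,3,3,3,2,1 for degrees 0…9.
Finally multiplying by (1 + z^3 + z^6 + z^9), the product of all factors after the first has coefficients 0,0,1,2,3,4,5,6,6,6 for degrees 0…9.
[z^9] = 1·6 + 1·6 + 1·4 = 16.

16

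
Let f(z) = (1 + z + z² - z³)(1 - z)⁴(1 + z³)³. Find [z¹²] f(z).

(1 + z + z² - z³) has coefficients 1,1,1,-1 for degrees 0…3.
(1 - z)⁴ has coefficients 1,-4,6,-4,1,0,0,0,0,0,0,0,0 for degrees 0…12.
Finally multiplying by (1 + z³)³, the product of all factors after the first has coefficients 1,-4,6,-1,-11,18,-9,-9,18,-11,-1,6,-4 for degrees 0…12.
[z¹²] = 1·(-4) + 1·6 + 1·(-1) − 1·(-11) = 12.

12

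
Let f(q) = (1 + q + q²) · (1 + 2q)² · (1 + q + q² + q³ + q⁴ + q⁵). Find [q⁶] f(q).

26

(1 + q + q²) has coefficients 1,1,1 for degrees 0…2.
(1 + 2q)² has coefficients 1,4,4,0,0,0,0 for degrees 0…6.
Finally multiplying by (1 + q + q² + q³ + q⁴ + q⁵), the product of all factors after the first has coefficients 1,5,9,9,9,9,8 for degrees 0…6.
[q⁶] = 1·8 + 1·9 + 1·9 = 26.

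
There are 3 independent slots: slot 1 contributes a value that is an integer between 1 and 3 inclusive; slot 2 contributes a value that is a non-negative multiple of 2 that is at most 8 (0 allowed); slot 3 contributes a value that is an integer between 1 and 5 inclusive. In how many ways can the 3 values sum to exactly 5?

5

The generating function for the choices is (y + y^2 + y^3)·(1 + y^2 + y^4 + y^6 + y^8)·(y + y^2 + y^3 + y^4 + y^5); the count is [y^5].
(y + y^2 + y^3) has coefficients 0,1,1,1 for degrees 0…3.
(1 + y^2 + y^4 + y^6 + y^8) has coefficients 1,0,1,0,1,0 for degrees 0…5.
Finally multiplying by (y + y^2 + y^3 + y^4 + y^5), the product of all factors after the first has coefficients 0,1,1,2,2,3 for degrees 0…5.
[y^5] = 1·2 + 1·2 + 1·1 = 5.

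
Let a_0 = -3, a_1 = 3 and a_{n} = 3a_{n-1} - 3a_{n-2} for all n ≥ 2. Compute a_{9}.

-1215

The ordinary generating function has denominator 1 - 3z + 3z^2.
Iterating the recurrence: a_0,…,a_{9} = -3, 3, 18, 45, 81, 108, 81, -81, -486, -1215.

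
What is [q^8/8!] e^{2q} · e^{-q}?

1

The EGF product rule gives c_8 = Σ_{k_1+k_2=8} C(8; k_1,k_2) · ∏ g_i(k_i), where e^{2q} gives (2)^k; e^{-q} gives (-1)^k.
g_1(k) for k = 0…8: 1, 2, 4, 8, 16, 32, 64, 128, 256.
g_2(k) for k = 0…8: 1, -1, 1, -1, 1, -1, 1, -1, 1.
c_8 = Σ_k C(8,k)·g_1(k)·g_2(8−k) = 1·1·1 + 8·2·(-1) + 28·4·1 + 56·8·(-1) + 70·16·1 + 56·32·(-1) + 28·64·1 + 8·128·(-1) + 1·256·1 = 1 − 16 + 112 − 448 + 1120 − 1792 + 1792 − 1024 + 256 = 1.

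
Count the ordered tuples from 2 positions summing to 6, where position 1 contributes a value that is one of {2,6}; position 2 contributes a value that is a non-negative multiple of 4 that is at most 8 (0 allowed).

2

The generating function for the choices is (y² + y⁶)·(1 + y⁴ + y⁸); the count is [y⁶].
(y² + y⁶) has coefficients 0,0,1,0,0,0,1 for degrees 0…6.
(1 + y⁴ + y⁸) has coefficients 1,0,0,0,1,0,0 for degrees 0…6.
[y⁶] = 1·1 + 1·1 = 2.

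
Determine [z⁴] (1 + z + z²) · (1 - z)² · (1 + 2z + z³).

(1 + z + z²) has coefficients 1,1,1 for degrees 0…2.
(1 - z)² has coefficients 1,-2,1,0,0 for degrees 0…4.
Finally multiplying by (1 + 2z + z³), the product of all factors after the first has coefficients 1,0,-3,3,-2 for degrees 0…4.
[z⁴] = 1·(-2) + 1·3 + 1·(-3) = -2.

-2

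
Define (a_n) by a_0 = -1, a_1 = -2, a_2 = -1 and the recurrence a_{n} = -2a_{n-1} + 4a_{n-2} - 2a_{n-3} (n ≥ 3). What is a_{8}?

The ordinary generating function has denominator 1 + 2z - 4z^2 + 2z^3.
Iterating the recurrence: a_0,…,a_{8} = -1, -2, -1, -4, 8, -30, 100, -336, 1132.

1132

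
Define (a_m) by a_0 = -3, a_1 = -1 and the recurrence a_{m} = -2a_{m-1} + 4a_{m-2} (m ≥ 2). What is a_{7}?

2240

The ordinary generating function has denominator 1 + 2t - 4t^2.
Iterating the recurrence: a_0,…,a_{7} = -3, -1, -10, 16, -72, 208, -704, 2240.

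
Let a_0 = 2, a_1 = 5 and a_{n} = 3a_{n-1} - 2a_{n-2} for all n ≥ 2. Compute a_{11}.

6143

The ordinary generating function has denominator 1 - 3t + 2t^2.
Iterating the recurrence: a_0,…,a_{11} = 2, 5, 11, 23, 47, 95, 191, 383, 767, 1535, 3071, 6143.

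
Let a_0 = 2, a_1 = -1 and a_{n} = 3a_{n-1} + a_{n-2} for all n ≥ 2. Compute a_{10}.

-16897

The ordinary generating function has denominator 1 - 3z - z^2.
Iterating the recurrence: a_0,…,a_{10} = 2, -1, -1, -4, -13, -43, -142, -469, -1549, -5116, -16897.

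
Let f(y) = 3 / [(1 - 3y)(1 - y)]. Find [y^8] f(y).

Partial fractions give a closed form: a_n = (9/2)·3^n + (-3/2)·1^n.
At n = 8: a_8 = 29523.

29523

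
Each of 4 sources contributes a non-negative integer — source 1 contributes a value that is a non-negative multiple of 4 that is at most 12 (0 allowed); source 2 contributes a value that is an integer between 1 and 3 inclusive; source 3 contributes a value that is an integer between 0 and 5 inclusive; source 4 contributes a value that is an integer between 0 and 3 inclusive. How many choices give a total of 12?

18

The generating function for the choices is (1 + q^4 + q^8 + q^12)·(q + q^2 + q^3)·(1 + q + q^2 + q^3 + q^4 + q^5)·(1 + q + q^2 + q^3); the count is [q^12].
(1 + q^4 + q^8 + q^12) has coefficients 1,0,0,0,1,0,0,0,1,0,0,0,1 for degrees 0…12.
(q + q^2 + q^3) has coefficients 0,1,1,1,0,0,0,0,0,0,0,0,0 for degrees 0…12.
Multiplying by (1 + q + q^2 + q^3 + q^4 + q^5) gives running coefficients 0,1,2,3,3,3,3,2,1,0,0,0,0 for degrees 0…12.
Finally multiplying by (1 + q + q^2 + q^3), the product of all factors after the first has coefficients 0,1,3,6,9,11,12,11,9,6,3,1,0 for degrees 0…12.
[q^12] = 1·0 + 1·9 + 1·9 + 1·0 = 18.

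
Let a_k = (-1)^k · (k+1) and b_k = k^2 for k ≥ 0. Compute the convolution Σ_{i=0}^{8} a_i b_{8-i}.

Write out a_i and b_{8-i} for i = 0,…,8 and sum the products.
Σ = 1·64 − 2·49 + 3·36 − 4·25 + 5·16 − 6·9 + 7·4 − 8·1 + 9·0 = 20.

20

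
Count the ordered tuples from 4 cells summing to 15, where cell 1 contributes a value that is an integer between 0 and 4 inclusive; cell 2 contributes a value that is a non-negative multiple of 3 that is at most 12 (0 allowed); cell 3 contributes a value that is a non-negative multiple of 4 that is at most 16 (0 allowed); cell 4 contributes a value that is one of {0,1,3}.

18

The generating function for the choices is (1 + x + x² + x³ + x⁴)·(1 + x³ + x⁶ + x⁹ + x¹²)·(1 + x⁴ + x⁸ + x¹² + x¹⁶)·(1 + x + x³); the count is [x¹⁵].
(1 + x + x² + x³ + x⁴) has coefficients 1,1,1,1,1 for degrees 0…4.
(1 + x³ + x⁶ + x⁹ + x¹²) has coefficients 1,0,0,1,0,0,1,0,0,1,0,0,1,0,0,0 for degrees 0…15.
Multiplying by (1 + x⁴ + x⁸ + x¹² + x¹⁶) gives running coefficients 1,0,0,1,1,0,1,1,1,1,1,1,2,1,1,1 for degrees 0…15.
Finally multiplying by (1 + x + x³), the product of all factors after the first has coefficients 1,1,0,2,2,1,2,3,2,3,3,3,4,4,3,4 for degrees 0…15.
[x¹⁵] = 1·4 + 1·3 + 1·4 + 1·4 + 1·3 = 18.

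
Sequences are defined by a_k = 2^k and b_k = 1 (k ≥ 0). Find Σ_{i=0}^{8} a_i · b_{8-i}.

511

This is [x^8] in the product of the two ordinary generating functions.
Σ = 1·1 + 2·1 + 4·1 + 8·1 + 16·1 + 32·1 + 64·1 + 128·1 + 256·1 = 511.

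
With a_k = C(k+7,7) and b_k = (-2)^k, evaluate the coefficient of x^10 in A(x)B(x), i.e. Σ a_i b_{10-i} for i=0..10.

8868

This is [x^10] in the product of the two ordinary generating functions.
Σ = 1·1024 + 8·(-512) + 36·256 + 120·(-128) + 330·64 + 792·(-32) + 1716·16 + 3432·(-8) + 6435·4 + 11440·(-2) + 19448·1 = 8868.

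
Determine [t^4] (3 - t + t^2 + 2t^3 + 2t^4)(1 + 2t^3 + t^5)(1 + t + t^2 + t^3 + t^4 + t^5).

11

(3 - t + t^2 + 2t^3 + 2t^4) has coefficients 3,-1,1,2,2 for degrees 0…4.
(1 + 2t^3 + t^5) has coefficients 1,0,0,2,0 for degrees 0…4.
Finally multiplying by (1 + t + t^2 + t^3 + t^4 + t^5), the product of all factors after the first has coefficients 1,1,1,3,3 for degrees 0…4.
[t^4] = 3·3 − 1·3 + 1·1 + 2·1 + 2·1 = 11.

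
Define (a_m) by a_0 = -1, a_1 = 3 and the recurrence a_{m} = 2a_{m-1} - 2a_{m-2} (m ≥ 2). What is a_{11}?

The ordinary generating function has denominator 1 - 2z + 2z^2.
Iterating the recurrence: a_0,…,a_{11} = -1, 3, 8, 10, 4, -12, -32, -40, -16, 48, 128, 160.

160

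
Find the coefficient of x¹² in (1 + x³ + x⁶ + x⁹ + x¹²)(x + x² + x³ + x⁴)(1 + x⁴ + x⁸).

4

(1 + x³ + x⁶ + x⁹ + x¹²) has coefficients 1,0,0,1,0,0,1,0,0,1,0,0,1 for degrees 0…12.
(x + x² + x³ + x⁴) has coefficients 0,1,1,1,1,0,0,0,0,0,0,0,0 for degrees 0…12.
Finally multiplying by (1 + x⁴ + x⁸), the product of all factors after the first has coefficients 0,1,1,1,1,1,1,1,1,1,1,1,1 for degrees 0…12.
[x¹²] = 1·1 + 1·1 + 1·1 + 1·1 + 1·0 = 4.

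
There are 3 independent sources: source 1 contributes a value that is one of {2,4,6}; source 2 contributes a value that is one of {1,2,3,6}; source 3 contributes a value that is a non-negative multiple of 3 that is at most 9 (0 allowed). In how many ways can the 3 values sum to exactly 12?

4

The generating function for the choices is (t^2 + t^4 + t^6)·(t + t^2 + t^3 + t^6)·(1 + t^3 + t^6 + t^9); the count is [t^12].
(t^2 + t^4 + t^6) has coefficients 0,0,1,0,1,0,1 for degrees 0…6.
(t + t^2 + t^3 + t^6) has coefficients 0,1,1,1,0,0,1,0,0,0,0,0,0 for degrees 0…12.
Finally multiplying by (1 + t^3 + t^6 + t^9), the product of all factors after the first has coefficients 0,1,1,1,1,1,2,1,1,2,1,1,2 for degrees 0…12.
[t^12] = 1·1 + 1·1 + 1·2 = 4.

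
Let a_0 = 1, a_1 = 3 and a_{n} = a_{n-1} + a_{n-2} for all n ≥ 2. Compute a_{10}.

The ordinary generating function has denominator 1 - x - x^2.
Iterating the recurrence: a_0,…,a_{10} = 1, 3, 4, 7, 11, 18, 29, 47, 76, 123, 199.

199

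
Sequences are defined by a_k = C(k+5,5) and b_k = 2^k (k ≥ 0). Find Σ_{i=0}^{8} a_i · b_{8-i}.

Write out a_i and b_{8-i} for i = 0,…,8 and sum the products.
Σ = 1·256 + 6·128 + 21·64 + 56·32 + 126·16 + 252·8 + 462·4 + 792·2 + 1287·1 = 12911.

12911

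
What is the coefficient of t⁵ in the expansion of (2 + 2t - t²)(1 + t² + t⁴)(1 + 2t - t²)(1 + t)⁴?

48

(2 + 2t - t²) has coefficients 2,2,-1 for degrees 0…2.
(1 + t² + t⁴) has coefficients 1,0,1,0,1,0 for degrees 0…5.
Multiplying by (1 + 2t - t²) gives running coefficients 1,2,0,2,0,2 for degrees 0…5.
Finally multiplying by (1 + t)⁴, the product of all factors after the first has coefficients 1,6,14,18,17,16 for degrees 0…5.
[t⁵] = 2·16 + 2·17 − 1·18 = 48.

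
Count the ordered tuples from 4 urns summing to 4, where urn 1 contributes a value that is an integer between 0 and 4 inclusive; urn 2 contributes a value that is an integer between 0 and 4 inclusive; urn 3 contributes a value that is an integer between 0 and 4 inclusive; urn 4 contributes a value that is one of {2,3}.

The generating function for the choices is (1 + q + q² + q³ + q⁴)·(1 + q + q² + q³ + q⁴)·(1 + q + q² + q³ + q⁴)·(q² + q³); the count is [q⁴].
(1 + q + q² + q³ + q⁴) has coefficients 1,1,1,1,1 for degrees 0…4.
(1 + q + q² + q³ + q⁴) has coefficients 1,1,1,1,1 for degrees 0…4.
Multiplying by (1 + q + q² + q³ + q⁴) gives running coefficients 1,2,3,4,5 for degrees 0…4.
Finally multiplying by (q² + q³), the product of all factors after the first has coefficients 0,0,1,3,5 for degrees 0…4.
[q⁴] = 1·5 + 1·3 + 1·1 + 1·0 + 1·0 = 9.

9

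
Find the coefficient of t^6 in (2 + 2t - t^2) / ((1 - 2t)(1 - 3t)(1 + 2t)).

The denominator gives the recurrence a_n = 3a_(n−1) + 4a_(n−2) − 12a_(n−3) for n ≥ 3; the numerator fixes a_0 = 2, a_1 = 8, a_2 = 31.
Iterating: 2, 8, 31, 101, 331, 1025, 3187, so a_6 = 3187.

3187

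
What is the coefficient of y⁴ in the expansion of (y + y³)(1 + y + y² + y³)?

(y + y³) has coefficients 0,1,0,1 for degrees 0…3.
(1 + y + y² + y³) has coefficients 1,1,1,1,0 for degrees 0…4.
[y⁴] = 1·1 + 1·1 = 2.

2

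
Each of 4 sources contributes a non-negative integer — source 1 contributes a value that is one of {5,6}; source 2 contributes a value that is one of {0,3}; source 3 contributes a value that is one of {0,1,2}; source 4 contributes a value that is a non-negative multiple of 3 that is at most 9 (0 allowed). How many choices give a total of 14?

The generating function for the choices is (x⁵ + x⁶)·(1 + x³)·(1 + x + x²)·(1 + x³ + x⁶ + x⁹); the count is [x¹⁴].
(x⁵ + x⁶) has coefficients 0,0,0,0,0,1,1 for degrees 0…6.
(1 + x³) has coefficients 1,0,0,1,0,0,0,0,0,0,0,0,0,0,0 for degrees 0…14.
Multiplying by (1 + x + x²) gives running coefficients 1,1,1,1,1,1,0,0,0,0,0,0,0,0,0 for degrees 0…14.
Finally multiplying by (1 + x³ + x⁶ + x⁹), the product of all factors after the first has coefficients 1,1,1,2,2,2,2,2,2,2,2,2,1,1,1 for degrees 0…14.
[x¹⁴] = 1·2 + 1·2 = 4.

4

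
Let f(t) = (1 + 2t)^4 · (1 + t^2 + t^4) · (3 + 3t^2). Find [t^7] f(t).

(1 + 2t)^4 has coefficients 1,8,24,32,16 for degrees 0…4.
(1 + t^2 + t^4) has coefficients 1,0,1,0,1,0,0,0 for degrees 0…7.
Finally multiplying by (3 + 3t^2), the product of all factors after the first has coefficients 3,0,6,0,6,0,3,0 for degrees 0…7.
[t^7] = 1·0 + 8·3 + 24·0 + 32·6 + 16·0 = 216.

216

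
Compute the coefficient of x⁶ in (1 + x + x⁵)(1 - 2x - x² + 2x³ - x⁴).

(1 + x + x⁵) has coefficients 1,1,0,0,0,1 for degrees 0…5.
(1 - 2x - x² + 2x³ - x⁴) has coefficients 1,-2,-1,2,-1,0,0 for degrees 0…6.
[x⁶] = 1·0 + 1·0 + 1·(-2) = -2.

-2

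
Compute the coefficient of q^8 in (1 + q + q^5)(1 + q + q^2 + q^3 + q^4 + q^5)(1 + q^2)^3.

(1 + q + q^5) has coefficients 1,1,0,0,0,1 for degrees 0…5.
(1 + q + q^2 + q^3 + q^4 + q^5) has coefficients 1,1,1,1,1,1,0,0,0 for degrees 0…8.
Finally multiplying by (1 + q^2)^3, the product of all factors after the first has coefficients 1,1,4,4,7,7,7,7,4 for degrees 0…8.
[q^8] = 1·4 + 1·7 + 1·4 = 15.

15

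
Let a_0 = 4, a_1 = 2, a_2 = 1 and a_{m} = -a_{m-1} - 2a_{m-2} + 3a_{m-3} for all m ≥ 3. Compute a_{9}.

227

The ordinary generating function has denominator 1 + x + 2x^2 - 3x^3.
Iterating the recurrence: a_0,…,a_{9} = 4, 2, 1, 7, -3, -8, 35, -28, -66, 227.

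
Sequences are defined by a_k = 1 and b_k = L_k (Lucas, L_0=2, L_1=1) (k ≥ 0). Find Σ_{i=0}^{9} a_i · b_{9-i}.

198

The convolution is the x^9 coefficient of A(x)B(x).
Σ = 1·76 + 1·47 + 1·29 + 1·18 + 1·11 + 1·7 + 1·4 + 1·3 + 1·1 + 1·2 = 198.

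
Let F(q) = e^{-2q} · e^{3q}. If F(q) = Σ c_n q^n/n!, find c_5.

1

The EGF product rule gives c_5 = Σ_{k_1+k_2=5} C(5; k_1,k_2) · ∏ g_i(k_i), where e^{-2q} gives (-2)^k; e^{3q} gives (3)^k.
g_1(k) for k = 0…5: 1, -2, 4, -8, 16, -32.
g_2(k) for k = 0…5: 1, 3, 9, 27, 81, 243.
c_5 = Σ_k C(5,k)·g_1(k)·g_2(5−k) = 1·1·243 + 5·(-2)·81 + 10·4·27 + 10·(-8)·9 + 5·16·3 + 1·(-32)·1 = 243 − 810 + 1080 − 720 + 240 − 32 = 1.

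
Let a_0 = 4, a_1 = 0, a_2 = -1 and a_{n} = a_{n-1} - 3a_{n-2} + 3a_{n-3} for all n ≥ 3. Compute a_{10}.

The ordinary generating function has denominator 1 - x + 3x^2 - 3x^3.
Iterating the recurrence: a_0,…,a_{10} = 4, 0, -1, 11, 14, -22, -31, 77, 104, -220, -301.

-301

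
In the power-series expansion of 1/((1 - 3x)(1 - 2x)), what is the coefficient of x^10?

175099

Partial fractions give a closed form: a_n = (3)·3^n + (-2)·2^n.
At n = 10: a_10 = 175099.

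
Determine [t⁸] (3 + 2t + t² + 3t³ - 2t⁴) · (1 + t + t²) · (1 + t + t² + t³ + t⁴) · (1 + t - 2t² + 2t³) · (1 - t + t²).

27

(3 + 2t + t² + 3t³ - 2t⁴) has coefficients 3,2,1,3,-2 for degrees 0…4.
(1 + t + t²) has coefficients 1,1,1,0,0,0,0,0,0 for degrees 0…8.
Multiplying by (1 + t + t² + t³ + t⁴) gives running coefficients 1,2,3,3,3,2,1,0,0 for degrees 0…8.
Multiplying by (1 + t - 2t² + 2t³) gives running coefficients 1,3,3,4,4,5,3,3,2 for degrees 0…8.
Finally multiplying by (1 - t + t²), the product of all factors after the first has coefficients 1,2,1,4,3,5,2,5,2 for degrees 0…8.
[t⁸] = 3·2 + 2·5 + 1·2 + 3·5 − 2·3 = 27.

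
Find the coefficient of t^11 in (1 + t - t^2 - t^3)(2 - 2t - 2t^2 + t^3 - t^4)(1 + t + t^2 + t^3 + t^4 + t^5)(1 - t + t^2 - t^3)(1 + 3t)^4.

646

(1 + t - t^2 - t^3) has coefficients 1,1,-1,-1 for degrees 0…3.
(2 - 2t - 2t^2 + t^3 - t^4) has coefficients 2,-2,-2,1,-1,0,0,0,0,0,0,0 for degrees 0…11.
Multiplying by (1 + t + t^2 + t^3 + t^4 + t^5) gives running coefficients 2,0,-2,-1,-2,-2,-4,-2,0,-1,0,0 for degrees 0…11.
Multiplying by (1 - t + t^2 - t^3) gives running coefficients 2,-2,0,-1,-3,1,-3,2,0,1,3,-1 for degrees 0…11.
Finally multiplying by (1 + 3t)^4, the product of all factors after the first has coefficients 2,22,84,107,-69,-251,-261,-385,-273,-134,-12,251 for degrees 0…11.
[t^11] = 1·251 + 1·(-12) − 1·(-134) − 1·(-273) = 646.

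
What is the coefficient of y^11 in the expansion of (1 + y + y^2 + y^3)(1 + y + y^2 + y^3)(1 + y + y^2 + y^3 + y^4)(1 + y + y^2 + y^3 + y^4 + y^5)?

33

(1 + y + y^2 + y^3) has coefficients 1,1,1,1 for degrees 0…3.
(1 + y + y^2 + y^3) has coefficients 1,1,1,1,0,0,0,0,0,0,0,0 for degrees 0…11.
Multiplying by (1 + y + y^2 + y^3 + y^4) gives running coefficients 1,2,3,4,4,3,2,1,0,0,0,0 for degrees 0…11.
Finally multiplying by (1 + y + y^2 + y^3 + y^4 + y^5), the product of all factors after the first has coefficients 1,3,6,10,14,17,18,17,14,10,6,3 for degrees 0…11.
[y^11] = 1·3 + 1·6 + 1·10 + 1·14 = 33.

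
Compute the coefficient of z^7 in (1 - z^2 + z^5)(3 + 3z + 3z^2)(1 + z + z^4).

(1 - z^2 + z^5) has coefficients 1,0,-1,0,0,1 for degrees 0…5.
(3 + 3z + 3z^2) has coefficients 3,3,3,0,0,0,0,0 for degrees 0…7.
Finally multiplying by (1 + z + z^4), the product of all factors after the first has coefficients 3,6,6,3,3,3,3,0 for degrees 0…7.
[z^7] = 1·0 − 1·3 + 1·6 = 3.

3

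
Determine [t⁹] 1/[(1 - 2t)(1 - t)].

1023

The denominator gives the recurrence a_n = 3a_(n−1) − 2a_(n−2) for n ≥ 2; the numerator fixes a_0 = 1, a_1 = 3.
Iterating: 1, 3, 7, 15, 31, 63, 127, 255, 511, 1023, so a_9 = 1023.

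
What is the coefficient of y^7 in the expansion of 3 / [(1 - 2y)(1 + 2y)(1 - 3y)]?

11349

Partial fractions give a closed form: a_n = (-3)·2^n + (3/5)·(-2)^n + (27/5)·3^n.
At n = 7: a_7 = 11349.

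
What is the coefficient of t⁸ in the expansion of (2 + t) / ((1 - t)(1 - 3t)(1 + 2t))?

Partial fractions give a closed form: a_n = (-1/2)·1^n + (21/10)·3^n + (2/5)·(-2)^n.
At n = 8: a_8 = 13880.

13880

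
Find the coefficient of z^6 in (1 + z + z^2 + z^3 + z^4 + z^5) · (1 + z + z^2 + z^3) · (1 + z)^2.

(1 + z + z^2 + z^3 + z^4 + z^5) has coefficients 1,1,1,1,1,1 for degrees 0…5.
(1 + z + z^2 + z^3) has coefficients 1,1,1,1,0,0,0 for degrees 0…6.
Finally multiplying by (1 + z)^2, the product of all factors after the first has coefficients 1,3,4,4,3,1,0 for degrees 0…6.
[z^6] = 1·0 + 1·1 + 1·3 + 1·4 + 1·4 + 1·3 = 15.

15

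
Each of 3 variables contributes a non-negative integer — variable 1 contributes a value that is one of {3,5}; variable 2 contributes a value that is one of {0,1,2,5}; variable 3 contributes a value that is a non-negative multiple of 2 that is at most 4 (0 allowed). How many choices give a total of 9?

3

The generating function for the choices is (x^3 + x^5)·(1 + x + x^2 + x^5)·(1 + x^2 + x^4); the count is [x^9].
(x^3 + x^5) has coefficients 0,0,0,1,0,1 for degrees 0…5.
(1 + x + x^2 + x^5) has coefficients 1,1,1,0,0,1,0,0,0,0 for degrees 0…9.
Finally multiplying by (1 + x^2 + x^4), the product of all factors after the first has coefficients 1,1,2,1,2,2,1,1,0,1 for degrees 0…9.
[x^9] = 1·1 + 1·2 = 3.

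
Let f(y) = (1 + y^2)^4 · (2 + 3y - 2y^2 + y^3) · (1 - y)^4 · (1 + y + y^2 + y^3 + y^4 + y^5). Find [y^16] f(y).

(1 + y^2)^4 has coefficients 1,0,4,0,6,0,4,0,1 for degrees 0…8.
(2 + 3y - 2y^2 + y^3) has coefficients 2,3,-2,1,0,0,0,0,0,0,0,0,0,0,0,0,0 for degrees 0…16.
Multiplying by (1 - y)^4 gives running coefficients 2,-5,-2,19,-26,17,-6,1,0,0,0,0,0,0,0,0,0 for degrees 0…16.
Finally multiplying by (1 + y + y^2 + y^3 + y^4 + y^5), the product of all factors after the first has coefficients 2,-3,-5,14,-12,5,-3,3,5,-14,12,-5,1,0,0,0,0 for degrees 0…16.
[y^16] = 1·0 + 4·0 + 6·1 + 4·12 + 1·5 = 59.

59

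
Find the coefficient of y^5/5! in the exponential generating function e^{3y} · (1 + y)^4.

The EGF product rule gives c_5 = Σ_{k_1+k_2=5} C(5; k_1,k_2) · ∏ g_i(k_i), where e^{3y} gives (3)^k; (1+y)^4 gives the falling factorial (4)_k.
g_1(k) for k = 0…5: 1, 3, 9, 27, 81, 243.
g_2(k) for k = 0…5: 1, 4, 12, 24, 24, 0.
c_5 = Σ_k C(5,k)·g_1(k)·g_2(5−k) = 5·3·24 + 10·9·24 + 10·27·12 + 5·81·4 + 1·243·1 = 360 + 2160 + 3240 + 1620 + 243 = 7623.

7623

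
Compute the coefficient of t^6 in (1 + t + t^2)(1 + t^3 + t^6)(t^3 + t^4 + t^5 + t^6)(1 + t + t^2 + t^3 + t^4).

(1 + t + t^2) has coefficients 1,1,1 for degrees 0…2.
(1 + t^3 + t^6) has coefficients 1,0,0,1,0,0,1 for degrees 0…6.
Multiplying by (t^3 + t^4 + t^5 + t^6) gives running coefficients 0,0,0,1,1,1,2 for degrees 0…6.
Finally multiplying by (1 + t + t^2 + t^3 + t^4), the product of all factors after the first has coefficients 0,0,0,1,2,3,5 for degrees 0…6.
[t^6] = 1·5 + 1·3 + 1·2 = 10.

10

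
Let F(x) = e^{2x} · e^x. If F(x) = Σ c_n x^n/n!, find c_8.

The EGF product rule gives c_8 = Σ_{k_1+k_2=8} C(8; k_1,k_2) · ∏ g_i(k_i), where e^{2x} gives (2)^k; e^x gives (1)^k.
g_1(k) for k = 0…8: 1, 2, 4, 8, 16, 32, 64, 128, 256.
g_2(k) for k = 0…8: 1, 1, 1, 1, 1, 1, 1, 1, 1.
c_8 = Σ_k C(8,k)·g_1(k)·g_2(8−k) = 1·1·1 + 8·2·1 + 28·4·1 + 56·8·1 + 70·16·1 + 56·32·1 + 28·64·1 + 8·128·1 + 1·256·1 = 1 + 16 + 112 + 448 + 1120 + 1792 + 1792 + 1024 + 256 = 6561.

6561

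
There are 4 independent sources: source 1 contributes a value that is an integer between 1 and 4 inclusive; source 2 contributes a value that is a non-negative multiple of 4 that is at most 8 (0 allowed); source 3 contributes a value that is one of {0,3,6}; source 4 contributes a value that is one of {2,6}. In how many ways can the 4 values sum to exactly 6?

2

The generating function for the choices is (z + z² + z³ + z⁴)·(1 + z⁴ + z⁸)·(1 + z³ + z⁶)·(z² + z⁶); the count is [z⁶].
(z + z² + z³ + z⁴) has coefficients 0,1,1,1,1 for degrees 0…4.
(1 + z⁴ + z⁸) has coefficients 1,0,0,0,1,0,0 for degrees 0…6.
Multiplying by (1 + z³ + z⁶) gives running coefficients 1,0,0,1,1,0,1 for degrees 0…6.
Finally multiplying by (z² + z⁶), the product of all factors after the first has coefficients 0,0,1,0,0,1,2 for degrees 0…6.
[z⁶] = 1·1 + 1·0 + 1·0 + 1·1 = 2.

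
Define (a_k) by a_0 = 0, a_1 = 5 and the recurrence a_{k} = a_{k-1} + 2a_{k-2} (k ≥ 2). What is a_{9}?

855

The ordinary generating function has denominator 1 - q - 2q^2.
Iterating the recurrence: a_0,…,a_{9} = 0, 5, 5, 15, 25, 55, 105, 215, 425, 855.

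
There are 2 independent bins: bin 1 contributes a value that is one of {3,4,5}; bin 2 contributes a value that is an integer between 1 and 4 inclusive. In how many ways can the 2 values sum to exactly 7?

3

The generating function for the choices is (x³ + x⁴ + x⁵)·(x + x² + x³ + x⁴); the count is [x⁷].
(x³ + x⁴ + x⁵) has coefficients 0,0,0,1,1,1 for degrees 0…5.
(x + x² + x³ + x⁴) has coefficients 0,1,1,1,1,0,0,0 for degrees 0…7.
[x⁷] = 1·1 + 1·1 + 1·1 = 3.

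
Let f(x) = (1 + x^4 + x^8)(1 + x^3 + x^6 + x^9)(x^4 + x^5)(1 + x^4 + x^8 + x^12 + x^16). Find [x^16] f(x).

(1 + x^4 + x^8) has coefficients 1,0,0,0,1,0,0,0,1 for degrees 0…8.
(1 + x^3 + x^6 + x^9) has coefficients 1,0,0,1,0,0,1,0,0,1,0,0,0,0,0,0,0 for degrees 0…16.
Multiplying by (x^4 + x^5) gives running coefficients 0,0,0,0,1,1,0,1,1,0,1,1,0,1,1,0,0 for degrees 0…16.
Finally multiplying by (1 + x^4 + x^8 + x^12 + x^16), the product of all factors after the first has coefficients 0,0,0,0,1,1,0,1,2,1,1,2,2,2,2,2,2 for degrees 0…16.
[x^16] = 1·2 + 1·2 + 1·2 = 6.

6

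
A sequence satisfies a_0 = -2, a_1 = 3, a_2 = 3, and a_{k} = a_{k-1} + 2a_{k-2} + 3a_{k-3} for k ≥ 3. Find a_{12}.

The ordinary generating function has denominator 1 - q - 2q^2 - 3q^3.
Iterating the recurrence: a_0,…,a_{12} = -2, 3, 3, 3, 18, 33, 78, 198, 453, 1083, 2583, 6108, 14523.

14523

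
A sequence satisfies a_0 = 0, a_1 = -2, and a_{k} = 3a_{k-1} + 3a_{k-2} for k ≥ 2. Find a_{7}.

-4914

The ordinary generating function has denominator 1 - 3z - 3z^2.
Iterating the recurrence: a_0,…,a_{7} = 0, -2, -6, -24, -90, -342, -1296, -4914.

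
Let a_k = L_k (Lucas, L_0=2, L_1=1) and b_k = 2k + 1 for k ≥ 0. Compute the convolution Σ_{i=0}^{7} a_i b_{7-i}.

299

Write out a_i and b_{7-i} for i = 0,…,7 and sum the products.
Σ = 2·15 + 1·13 + 3·11 + 4·9 + 7·7 + 11·5 + 18·3 + 29·1 = 299.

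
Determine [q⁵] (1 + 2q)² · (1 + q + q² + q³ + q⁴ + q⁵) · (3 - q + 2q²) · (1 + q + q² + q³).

(1 + 2q)² has coefficients 1,4,4 for degrees 0…2.
(1 + q + q² + q³ + q⁴ + q⁵) has coefficients 1,1,1,1,1,1 for degrees 0…5.
Multiplying by (3 - q + 2q²) gives running coefficients 3,2,4,4,4,4 for degrees 0…5.
Finally multiplying by (1 + q + q² + q³), the product of all factors after the first has coefficients 3,5,9,13,14,16 for degrees 0…5.
[q⁵] = 1·16 + 4·14 + 4·13 = 124.

124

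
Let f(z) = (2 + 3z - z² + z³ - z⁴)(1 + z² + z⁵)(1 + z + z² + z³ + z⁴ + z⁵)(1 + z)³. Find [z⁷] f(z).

(2 + 3z - z² + z³ - z⁴) has coefficients 2,3,-1,1,-1 for degrees 0…4.
(1 + z² + z⁵) has coefficients 1,0,1,0,0,1,0,0 for degrees 0…7.
Multiplying by (1 + z + z² + z³ + z⁴ + z⁵) gives running coefficients 1,1,2,2,2,3,2,2 for degrees 0…7.
Finally multiplying by (1 + z)³, the product of all factors after the first has coefficients 1,4,8,12,15,17,19,19 for degrees 0…7.
[z⁷] = 2·19 + 3·19 − 1·17 + 1·15 − 1·12 = 81.

81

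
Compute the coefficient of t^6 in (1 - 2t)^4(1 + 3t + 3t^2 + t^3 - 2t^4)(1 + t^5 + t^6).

(1 - 2t)^4 has coefficients 1,-8,24,-32,16 for degrees 0…4.
(1 + 3t + 3t^2 + t^3 - 2t^4) has coefficients 1,3,3,1,-2,0,0 for degrees 0…6.
Finally multiplying by (1 + t^5 + t^6), the product of all factors after the first has coefficients 1,3,3,1,-2,1,4 for degrees 0…6.
[t^6] = 1·4 − 8·1 + 24·(-2) − 32·1 + 16·3 = -36.

-36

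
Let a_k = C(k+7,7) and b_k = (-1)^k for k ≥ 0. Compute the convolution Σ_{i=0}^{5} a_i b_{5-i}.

553

This is [x^5] in the product of the two ordinary generating functions.
Σ = 1·(-1) + 8·1 + 36·(-1) + 120·1 + 330·(-1) + 792·1 = 553.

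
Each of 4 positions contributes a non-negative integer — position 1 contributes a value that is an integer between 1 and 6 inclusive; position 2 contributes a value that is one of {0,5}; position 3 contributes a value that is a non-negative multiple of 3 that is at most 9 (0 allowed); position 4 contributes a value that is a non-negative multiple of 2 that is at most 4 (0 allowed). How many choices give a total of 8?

The generating function for the choices is (y + y^2 + y^3 + y^4 + y^5 + y^6)·(1 + y^5)·(1 + y^3 + y^6 + y^9)·(1 + y^2 + y^4); the count is [y^8].
(y + y^2 + y^3 + y^4 + y^5 + y^6) has coefficients 0,1,1,1,1,1,1 for degrees 0…6.
(1 + y^5) has coefficients 1,0,0,0,0,1,0,0,0 for degrees 0…8.
Multiplying by (1 + y^3 + y^6 + y^9) gives running coefficients 1,0,0,1,0,1,1,0,1 for degrees 0…8.
Finally multiplying by (1 + y^2 + y^4), the product of all factors after the first has coefficients 1,0,1,1,1,2,1,2,2 for degrees 0…8.
[y^8] = 1·2 + 1·1 + 1·2 + 1·1 + 1·1 + 1·1 = 8.

8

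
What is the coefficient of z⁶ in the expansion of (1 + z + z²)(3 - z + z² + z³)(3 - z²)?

(1 + z + z²) has coefficients 1,1,1 for degrees 0…2.
(3 - z + z² + z³) has coefficients 3,-1,1,1,0,0,0 for degrees 0…6.
Finally multiplying by (3 - z²), the product of all factors after the first has coefficients 9,-3,0,4,-1,-1,0 for degrees 0…6.
[z⁶] = 1·0 + 1·(-1) + 1·(-1) = -2.

-2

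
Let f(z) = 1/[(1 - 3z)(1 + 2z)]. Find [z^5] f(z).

Partial fractions give a closed form: a_n = (3/5)·3^n + (2/5)·(-2)^n.
At n = 5: a_5 = 133.

133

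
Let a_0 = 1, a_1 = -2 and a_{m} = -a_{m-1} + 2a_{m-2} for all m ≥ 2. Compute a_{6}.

The ordinary generating function has denominator 1 + t - 2t^2.
Iterating the recurrence: a_0,…,a_{6} = 1, -2, 4, -8, 16, -32, 64.

64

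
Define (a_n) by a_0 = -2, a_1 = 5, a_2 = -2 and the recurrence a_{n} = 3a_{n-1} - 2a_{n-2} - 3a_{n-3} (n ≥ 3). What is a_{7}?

-220

The ordinary generating function has denominator 1 - 3q + 2q^2 + 3q^3.
Iterating the recurrence: a_0,…,a_{7} = -2, 5, -2, -10, -41, -97, -179, -220.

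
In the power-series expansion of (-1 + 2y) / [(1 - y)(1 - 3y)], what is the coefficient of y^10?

-29525

Partial fractions give a closed form: a_n = (-1/2)·1^n + (-1/2)·3^n.
At n = 10: a_10 = -29525.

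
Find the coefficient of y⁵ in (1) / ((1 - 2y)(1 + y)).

Partial fractions give a closed form: a_n = (2/3)·2^n + (1/3)·(-1)^n.
At n = 5: a_5 = 21.

21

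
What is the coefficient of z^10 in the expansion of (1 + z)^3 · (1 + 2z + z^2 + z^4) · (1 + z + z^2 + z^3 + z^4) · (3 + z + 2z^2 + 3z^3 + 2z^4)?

186

(1 + z)^3 has coefficients 1,3,3,1 for degrees 0…3.
(1 + 2z + z^2 + z^4) has coefficients 1,2,1,0,1,0,0,0,0,0,0 for degrees 0…10.
Multiplying by (1 + z + z^2 + z^3 + z^4) gives running coefficients 1,3,4,4,5,4,2,1,1,0,0 for degrees 0…10.
Finally multiplying by (3 + z + 2z^2 + 3z^3 + 2z^4), the product of all factors after the first has coefficients 3,10,17,25,38,43,40,36,30,17,9 for degrees 0…10.
[z^10] = 1·9 + 3·17 + 3·30 + 1·36 = 186.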